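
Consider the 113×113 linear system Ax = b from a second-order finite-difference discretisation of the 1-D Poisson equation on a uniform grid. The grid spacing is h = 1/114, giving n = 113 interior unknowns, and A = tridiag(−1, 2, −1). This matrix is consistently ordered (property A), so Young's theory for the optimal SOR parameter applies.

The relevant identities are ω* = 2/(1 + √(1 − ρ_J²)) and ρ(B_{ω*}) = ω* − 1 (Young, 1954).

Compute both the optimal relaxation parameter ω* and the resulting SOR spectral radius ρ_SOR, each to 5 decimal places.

B_J for the 113×113 system has eigenvalues cos(kπ/114); ρ_J = cos(π/114) = 0.99962.
1 − cos²(π/114) = sin²(π/114) ⇒ √(1−ρ_J²) = sin(π/114) = 0.027554.
[ω*] 2 ÷ (1 + 0.027554) = 2 ÷ 1.027554 = 1.94637.
ρ_SOR = ω* − 1 ≈ 0.94637.

ω* = 1.94637, ρ_SOR = 0.94637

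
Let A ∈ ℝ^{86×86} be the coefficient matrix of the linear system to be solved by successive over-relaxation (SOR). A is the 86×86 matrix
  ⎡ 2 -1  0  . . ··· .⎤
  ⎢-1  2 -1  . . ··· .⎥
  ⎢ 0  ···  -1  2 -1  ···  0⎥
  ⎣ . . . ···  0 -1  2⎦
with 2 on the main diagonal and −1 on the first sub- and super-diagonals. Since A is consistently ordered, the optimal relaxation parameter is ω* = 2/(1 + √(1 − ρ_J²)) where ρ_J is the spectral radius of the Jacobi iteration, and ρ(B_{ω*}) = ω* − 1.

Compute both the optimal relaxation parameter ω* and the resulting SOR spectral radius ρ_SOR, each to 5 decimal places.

ω* = 1.93031, ρ_SOR = 0.93031

With n=86, ρ(Jacobi) = cos(π/87) = 0.99935.
root = sin(π/87) = 0.036102  (since 1−cos² = sin²).
Then 2/(1+√(1−ρ_J²)) = 2/(1+0.036102); ω* = 2/1.036102 = 1.93031.
[ρ_SOR] ω* − 1 = 0.93031.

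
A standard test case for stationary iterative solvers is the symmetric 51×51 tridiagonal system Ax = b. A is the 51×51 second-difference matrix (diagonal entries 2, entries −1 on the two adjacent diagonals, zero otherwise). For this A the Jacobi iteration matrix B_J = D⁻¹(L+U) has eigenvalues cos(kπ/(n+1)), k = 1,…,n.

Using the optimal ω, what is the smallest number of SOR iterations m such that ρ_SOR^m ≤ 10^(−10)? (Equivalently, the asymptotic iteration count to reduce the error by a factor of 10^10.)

½·tridiag(1,0,1) at n=51: λ_k = cos(kπ/52); max |λ| at k=1 ⇒ ρ_J = cos(π/52) ≈ 0.9981756.
root = sin(π/52) = 0.0603785  (since 1−cos² = sin²).
Then 2/(1+√(1−ρ_J²)) = 2/(1+0.0603785); ω* = 2/1.0603785 = 1.8861190.
ρ_SOR = ω* − 1 ≈ 0.8861190.
For 10 digits: m = 10·ln10 / (−ln 0.8861190) = 23.0259/0.120904 = 190.448; round up → m = 191.

m = 191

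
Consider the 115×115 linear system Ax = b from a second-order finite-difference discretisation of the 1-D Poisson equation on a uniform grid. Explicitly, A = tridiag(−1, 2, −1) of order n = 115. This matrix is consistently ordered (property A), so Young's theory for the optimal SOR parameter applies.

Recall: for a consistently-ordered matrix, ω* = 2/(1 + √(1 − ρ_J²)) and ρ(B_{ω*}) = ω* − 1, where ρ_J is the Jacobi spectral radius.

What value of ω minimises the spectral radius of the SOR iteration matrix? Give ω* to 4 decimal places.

With n=115, ρ(Jacobi) = cos(π/116) = 0.9996.
√(1−ρ_J²) simplifies to sin(π/116) = 0.02708.
ω* = 2 / (1 + 0.02708) = 2 / 1.02708 ≈ 1.9473.
and ρ(B_{ω*}) = 1.9473 − 1 = 0.9473.

ω* = 1.9473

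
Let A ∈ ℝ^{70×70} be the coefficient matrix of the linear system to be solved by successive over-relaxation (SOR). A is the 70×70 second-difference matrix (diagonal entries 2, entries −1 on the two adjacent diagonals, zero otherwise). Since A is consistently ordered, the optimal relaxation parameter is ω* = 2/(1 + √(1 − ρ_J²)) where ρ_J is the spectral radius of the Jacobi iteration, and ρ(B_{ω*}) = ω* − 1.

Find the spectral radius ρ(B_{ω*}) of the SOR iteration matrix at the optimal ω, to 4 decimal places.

ρ_SOR = 0.9153

ρ_J = max_k |cos(kπ/71)| = cos(π/71) = 0.9990
√(1−ρ_J²) = |sin(π/71)| = 0.04423
Young: ω* = 2/(1+√(1−ρ_J²)) = 2/(1+0.04423) = 2/1.04423 = 1.9153.
and ρ(B_{ω*}) = 1.9153 − 1 = 0.9153.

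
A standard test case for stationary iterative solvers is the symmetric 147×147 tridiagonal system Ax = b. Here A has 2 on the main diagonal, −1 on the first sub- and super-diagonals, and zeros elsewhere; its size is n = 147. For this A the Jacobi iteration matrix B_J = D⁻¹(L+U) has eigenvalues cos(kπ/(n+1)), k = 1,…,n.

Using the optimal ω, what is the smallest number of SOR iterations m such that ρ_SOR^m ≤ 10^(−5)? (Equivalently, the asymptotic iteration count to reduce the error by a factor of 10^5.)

spectrum of D⁻¹(L+U) = {cos(kπ/148) : 1≤k≤147}; ρ_J = cos(π/148) = 0.9997747.
1 − cos²(π/148) = sin²(π/148) ⇒ √(1−ρ_J²) = sin(π/148) = 0.0212254.
[ω*] 2 ÷ (1 + 0.0212254) = 2 ÷ 1.0212254 = 1.9584315.
ρ_SOR = ω* − 1 = 1.9584315 − 1 = 0.9584315.
(0.9584315)^m ≤ 10^{−5}  ⇒  m·ln(0.9584315) ≤ −5·ln10  ⇒  m ≥ 271.165  ⇒  m = 272

m = 272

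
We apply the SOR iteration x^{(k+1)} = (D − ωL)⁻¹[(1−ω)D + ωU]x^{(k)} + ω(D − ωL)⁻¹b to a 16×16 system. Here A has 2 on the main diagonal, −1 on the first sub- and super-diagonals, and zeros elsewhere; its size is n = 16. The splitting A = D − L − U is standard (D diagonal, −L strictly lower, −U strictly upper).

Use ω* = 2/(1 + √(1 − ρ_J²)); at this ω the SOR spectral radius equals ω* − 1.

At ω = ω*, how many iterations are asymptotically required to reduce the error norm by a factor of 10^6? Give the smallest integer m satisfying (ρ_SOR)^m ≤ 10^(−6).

m = 38

[ρ_J] n=16: ρ(B_J) = cos(π/(n+1)) = cos(π/17) = 0.9829731.
√(1 − cos²(π/17)) = sin(π/17) ≈ 0.1837495.
[ω*] 2 ÷ (1 + 0.1837495) = 2 ÷ 1.1837495 = 1.6895466.
ρ_SOR = ω* − 1 ≈ 0.6895466.
Need (0.6895466)^m ≤ 10^(−6): m ≥ 6·ln10/|ln 0.6895466| = 13.8155/0.371721 = 37.166 ⇒ m = 38.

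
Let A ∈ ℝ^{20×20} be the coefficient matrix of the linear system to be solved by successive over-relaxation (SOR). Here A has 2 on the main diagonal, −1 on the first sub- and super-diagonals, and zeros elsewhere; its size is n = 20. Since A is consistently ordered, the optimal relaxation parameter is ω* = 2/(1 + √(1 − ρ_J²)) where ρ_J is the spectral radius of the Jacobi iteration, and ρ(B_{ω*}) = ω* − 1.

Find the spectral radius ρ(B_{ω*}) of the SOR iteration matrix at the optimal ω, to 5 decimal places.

spectrum of D⁻¹(L+U) = {cos(kπ/21) : 1≤k≤20}; ρ_J = cos(π/21) = 0.98883.
1 − cos²(π/21) = sin²(π/21) ⇒ √(1−ρ_J²) = sin(π/21) = 0.149042.
ω* = 2/(1+0.149042) = 1.74058
ρ(B_{ω*}) = ω*−1 = 0.74058

ρ_SOR = 0.74058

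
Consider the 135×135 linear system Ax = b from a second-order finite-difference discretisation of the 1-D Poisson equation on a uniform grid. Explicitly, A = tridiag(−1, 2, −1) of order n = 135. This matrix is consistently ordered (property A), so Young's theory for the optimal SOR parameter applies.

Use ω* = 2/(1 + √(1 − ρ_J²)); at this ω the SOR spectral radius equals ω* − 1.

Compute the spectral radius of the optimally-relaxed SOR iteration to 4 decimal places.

ρ_SOR = 0.9548

[ρ_J] n=135: ρ(B_J) = cos(π/(n+1)) = cos(π/136) = 0.9997.
1 − cos²(π/136) = sin²(π/136) ⇒ √(1−ρ_J²) = sin(π/136) = 0.02310.
ω* = 2/(1 + 0.02310) = 2/1.02310 = 1.9548.
and ρ(B_{ω*}) = 1.9548 − 1 = 0.9548.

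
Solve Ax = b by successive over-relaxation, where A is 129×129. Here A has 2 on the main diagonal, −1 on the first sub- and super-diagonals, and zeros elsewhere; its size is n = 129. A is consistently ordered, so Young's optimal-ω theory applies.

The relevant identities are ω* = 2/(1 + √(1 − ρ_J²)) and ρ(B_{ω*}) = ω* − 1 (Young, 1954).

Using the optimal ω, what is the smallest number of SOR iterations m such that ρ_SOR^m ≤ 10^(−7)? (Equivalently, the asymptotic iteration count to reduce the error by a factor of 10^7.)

n=129: λ(B_J) = 1 − λ(A)/2 = cos(kπ/130); k=1 gives ρ_J = 0.9997080.
√(1−ρ_J²) simplifies to sin(π/130) = 0.0241637.
Young: ω* = 2/(1+√(1−ρ_J²)) = 2/(1+0.0241637) = 2/1.0241637 = 1.9528128.
[ρ_SOR] ω* − 1 = 0.9528128.
(0.9528128)^m ≤ 10^{−7}  ⇒  m·ln(0.9528128) ≤ −7·ln10  ⇒  m ≥ 333.454  ⇒  m = 334

m = 334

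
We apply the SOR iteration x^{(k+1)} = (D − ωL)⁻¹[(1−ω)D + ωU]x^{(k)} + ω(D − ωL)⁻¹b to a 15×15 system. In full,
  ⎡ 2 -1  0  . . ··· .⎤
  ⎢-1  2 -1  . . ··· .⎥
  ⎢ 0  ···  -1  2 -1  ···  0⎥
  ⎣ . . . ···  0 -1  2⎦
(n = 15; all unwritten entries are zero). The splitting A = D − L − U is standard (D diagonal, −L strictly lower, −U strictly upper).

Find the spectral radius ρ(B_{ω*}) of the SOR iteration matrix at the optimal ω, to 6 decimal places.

ρ_J = max_k |cos(kπ/16)| = cos(π/16) = 0.980785
√(1 − cos²(π/16)) = sin(π/16) ≈ 0.1950903.
ω* = 2 / (1 + 0.1950903) = 2 / 1.1950903 ≈ 1.673514.
At ω = 1.673514 every |λ(B_ω)| = ω−1, so ρ_SOR = 0.673514.

ρ_SOR = 0.673514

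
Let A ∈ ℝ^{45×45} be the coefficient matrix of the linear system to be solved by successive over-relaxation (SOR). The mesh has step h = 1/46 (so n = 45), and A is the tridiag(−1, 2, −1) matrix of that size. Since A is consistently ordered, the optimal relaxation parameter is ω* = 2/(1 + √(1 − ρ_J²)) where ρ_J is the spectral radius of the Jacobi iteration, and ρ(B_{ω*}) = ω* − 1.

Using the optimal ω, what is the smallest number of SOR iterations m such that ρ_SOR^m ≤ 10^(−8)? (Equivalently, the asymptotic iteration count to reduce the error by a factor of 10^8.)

With n=45, ρ(Jacobi) = cos(π/46) = 0.9976688.
√(1 − cos²(π/46)) = sin(π/46) ≈ 0.0682424.
Then 2/(1+√(1−ρ_J²)) = 2/(1+0.0682424); ω* = 2/1.0682424 = 1.8722342.
At ω = 1.8722342 every |λ(B_ω)| = ω−1, so ρ_SOR = 0.8722342.
ρ_SOR^m ≤ 10^(−8) ⇔ m ≥ 8·ln10/(−ln 0.8722342) = 18.4207/0.136697 = 134.756; m = ⌈134.756⌉ = 135.

m = 135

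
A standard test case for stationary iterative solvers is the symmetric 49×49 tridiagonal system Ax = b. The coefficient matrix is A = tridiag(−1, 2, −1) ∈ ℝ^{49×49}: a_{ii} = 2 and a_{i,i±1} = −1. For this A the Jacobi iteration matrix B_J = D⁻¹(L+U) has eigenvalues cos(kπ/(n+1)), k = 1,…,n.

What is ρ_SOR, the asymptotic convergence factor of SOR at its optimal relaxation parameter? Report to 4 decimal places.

B_J for the 49×49 system has eigenvalues cos(kπ/50); ρ_J = cos(π/50) = 0.9980.
√(1−ρ_J²) simplifies to sin(π/50) = 0.06279.
So ω* = 2/1.06279 = 1.8818 (Young).
ρ(B_{ω*}) = ω*−1 = 0.8818

ρ_SOR = 0.8818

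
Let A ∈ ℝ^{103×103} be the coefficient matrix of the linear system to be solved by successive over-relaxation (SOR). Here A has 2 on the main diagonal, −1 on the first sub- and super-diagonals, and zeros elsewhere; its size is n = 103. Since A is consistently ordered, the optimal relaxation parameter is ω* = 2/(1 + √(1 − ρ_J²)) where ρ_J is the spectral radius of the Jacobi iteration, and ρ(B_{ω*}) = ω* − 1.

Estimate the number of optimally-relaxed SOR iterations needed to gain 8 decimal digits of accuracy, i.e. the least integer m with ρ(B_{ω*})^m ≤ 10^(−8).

B_J for the 103×103 system has eigenvalues cos(kπ/104); ρ_J = cos(π/104) = 0.9995438.
1 − cos²(π/104) = sin²(π/104) ⇒ √(1−ρ_J²) = sin(π/104) = 0.0302030.
ω* = 2/(1 + 0.0302030) = 2/1.0302030 = 1.9413650.
and ρ(B_{ω*}) = 1.9413650 − 1 = 0.9413650.
Need (0.9413650)^m ≤ 10^(−8): m ≥ 8·ln10/|ln 0.9413650| = 18.4207/0.0604243 = 304.856 ⇒ m = 305.

m = 305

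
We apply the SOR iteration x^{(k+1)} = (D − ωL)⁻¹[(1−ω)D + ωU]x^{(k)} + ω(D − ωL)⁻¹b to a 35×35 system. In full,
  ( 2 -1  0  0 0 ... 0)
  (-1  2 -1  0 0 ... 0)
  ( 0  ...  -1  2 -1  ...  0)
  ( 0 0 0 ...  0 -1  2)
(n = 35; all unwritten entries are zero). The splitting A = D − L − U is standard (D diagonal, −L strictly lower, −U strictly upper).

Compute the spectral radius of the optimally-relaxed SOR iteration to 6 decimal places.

ρ_SOR = 0.839663

spectrum of D⁻¹(L+U) = {cos(kπ/36) : 1≤k≤35}; ρ_J = cos(π/36) = 0.996195.
√(1 − cos²(π/36)) = sin(π/36) ≈ 0.0871557.
Then 2/(1+√(1−ρ_J²)) = 2/(1+0.0871557); ω* = 2/1.0871557 = 1.839663.
ρ_SOR = ω* − 1 = 1.839663 − 1 = 0.839663.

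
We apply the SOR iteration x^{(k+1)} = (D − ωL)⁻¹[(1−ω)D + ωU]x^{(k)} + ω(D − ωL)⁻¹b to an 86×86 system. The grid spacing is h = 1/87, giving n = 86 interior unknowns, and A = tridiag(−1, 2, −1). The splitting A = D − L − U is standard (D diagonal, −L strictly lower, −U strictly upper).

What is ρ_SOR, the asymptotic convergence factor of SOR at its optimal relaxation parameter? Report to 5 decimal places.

ρ_SOR = 0.93031

½·tridiag(1,0,1) at n=86: λ_k = cos(kπ/87); max |λ| at k=1 ⇒ ρ_J = cos(π/87) ≈ 0.99935.
√(1−ρ_J²) simplifies to sin(π/87) = 0.036102.
ω* = 2/(1 + 0.036102) = 2/1.036102 = 1.93031.
[ρ_SOR] ω* − 1 = 0.93031.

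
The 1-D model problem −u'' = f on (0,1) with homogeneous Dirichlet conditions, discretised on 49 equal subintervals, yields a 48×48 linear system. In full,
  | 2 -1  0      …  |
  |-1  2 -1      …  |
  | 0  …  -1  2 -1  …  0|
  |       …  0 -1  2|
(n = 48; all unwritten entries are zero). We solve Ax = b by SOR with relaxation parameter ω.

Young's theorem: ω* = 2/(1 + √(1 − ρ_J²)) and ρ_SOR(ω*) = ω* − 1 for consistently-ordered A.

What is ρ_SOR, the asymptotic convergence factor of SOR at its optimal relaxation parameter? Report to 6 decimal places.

ρ_SOR = 0.879575

½·tridiag(1,0,1) at n=48: λ_k = cos(kπ/49); max |λ| at k=1 ⇒ ρ_J = cos(π/49) ≈ 0.997945.
√(1−ρ_J²) = |sin(π/49)| = 0.0640702
So ω* = 2/1.0640702 = 1.879575 (Young).
[ρ_SOR] ω* − 1 = 0.879575.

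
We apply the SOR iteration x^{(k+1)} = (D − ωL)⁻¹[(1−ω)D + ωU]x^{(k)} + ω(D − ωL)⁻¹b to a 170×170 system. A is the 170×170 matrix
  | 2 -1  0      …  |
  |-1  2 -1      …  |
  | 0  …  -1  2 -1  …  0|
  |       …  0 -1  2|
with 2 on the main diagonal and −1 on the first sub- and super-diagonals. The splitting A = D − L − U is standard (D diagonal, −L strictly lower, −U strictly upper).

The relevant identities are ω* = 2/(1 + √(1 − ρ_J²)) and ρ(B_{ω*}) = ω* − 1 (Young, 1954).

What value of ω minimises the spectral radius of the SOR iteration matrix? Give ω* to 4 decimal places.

B_J for the 170×170 system has eigenvalues cos(kπ/171); ρ_J = cos(π/171) = 0.9998.
√(1 − cos²(π/171)) = sin(π/171) ≈ 0.01837.
Then 2/(1+√(1−ρ_J²)) = 2/(1+0.01837); ω* = 2/1.01837 = 1.9639.
[ρ_SOR] ω* − 1 = 0.9639.

ω* = 1.9639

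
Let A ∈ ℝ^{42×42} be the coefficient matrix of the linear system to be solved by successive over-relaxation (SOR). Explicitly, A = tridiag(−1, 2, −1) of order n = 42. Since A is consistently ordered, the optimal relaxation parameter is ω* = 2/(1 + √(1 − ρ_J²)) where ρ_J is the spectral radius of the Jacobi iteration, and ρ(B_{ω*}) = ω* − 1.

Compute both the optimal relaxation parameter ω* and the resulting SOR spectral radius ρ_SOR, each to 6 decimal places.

ω* = 1.863941, ρ_SOR = 0.863941

spectrum of D⁻¹(L+U) = {cos(kπ/43) : 1≤k≤42}; ρ_J = cos(π/43) = 0.997332.
√(1−ρ_J²) simplifies to sin(π/43) = 0.0729953.
Young: ω* = 2/(1+√(1−ρ_J²)) = 2/(1+0.0729953) = 2/1.0729953 = 1.863941.
[ρ_SOR] ω* − 1 = 0.863941.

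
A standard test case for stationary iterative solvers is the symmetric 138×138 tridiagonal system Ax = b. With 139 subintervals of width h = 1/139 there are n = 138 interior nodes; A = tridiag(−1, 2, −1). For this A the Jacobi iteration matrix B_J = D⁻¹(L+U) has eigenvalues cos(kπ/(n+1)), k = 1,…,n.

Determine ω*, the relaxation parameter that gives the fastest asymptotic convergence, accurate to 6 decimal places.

ω* = 1.955800

With n=138, ρ(Jacobi) = cos(π/139) = 0.999745.
√(1−ρ_J²) = |sin(π/139)| = 0.0225995
So ω* = 2/1.0225995 = 1.955800 (Young).
ρ_SOR = ω* − 1 ≈ 0.955800.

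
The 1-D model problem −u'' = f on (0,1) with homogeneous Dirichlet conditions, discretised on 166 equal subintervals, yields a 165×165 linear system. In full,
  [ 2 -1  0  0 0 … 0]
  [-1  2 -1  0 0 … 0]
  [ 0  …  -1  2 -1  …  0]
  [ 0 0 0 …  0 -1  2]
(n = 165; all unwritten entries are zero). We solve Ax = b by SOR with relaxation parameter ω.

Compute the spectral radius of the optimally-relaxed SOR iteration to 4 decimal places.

ρ_SOR = 0.9629

n=165: λ(B_J) = 1 − λ(A)/2 = cos(kπ/166); k=1 gives ρ_J = 0.9998.
√(1 − cos²(π/166)) = sin(π/166) ≈ 0.01892.
ω* = 2/(1 + 0.01892) = 2/1.01892 = 1.9629.
ρ_SOR = ω* − 1 = 1.9629 − 1 = 0.9629.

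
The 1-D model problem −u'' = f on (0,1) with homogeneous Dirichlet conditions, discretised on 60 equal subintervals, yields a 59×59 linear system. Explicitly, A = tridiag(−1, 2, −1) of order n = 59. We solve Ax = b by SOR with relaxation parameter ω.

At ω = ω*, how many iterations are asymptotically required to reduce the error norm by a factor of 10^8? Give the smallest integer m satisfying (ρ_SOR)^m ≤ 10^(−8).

ρ_J = max_k |cos(kπ/60)| = cos(π/60) = 0.9986295
√(1−ρ_J²) simplifies to sin(π/60) = 0.0523360.
Young: ω* = 2/(1+√(1−ρ_J²)) = 2/(1+0.0523360) = 2/1.0523360 = 1.9005337.
[ρ_SOR] ω* − 1 = 0.9005337.
m ≥ 8·ln10 / (−ln 0.9005337) = 175.824; smallest integer m = 176.

m = 176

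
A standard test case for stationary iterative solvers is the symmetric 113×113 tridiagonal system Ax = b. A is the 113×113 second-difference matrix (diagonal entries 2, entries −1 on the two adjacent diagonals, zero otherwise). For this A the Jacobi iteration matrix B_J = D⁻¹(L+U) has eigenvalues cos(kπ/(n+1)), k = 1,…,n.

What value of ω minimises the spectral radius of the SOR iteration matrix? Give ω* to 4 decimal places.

½·tridiag(1,0,1) at n=113: λ_k = cos(kπ/114); max |λ| at k=1 ⇒ ρ_J = cos(π/114) ≈ 0.9996.
1 − cos²(π/114) = sin²(π/114) ⇒ √(1−ρ_J²) = sin(π/114) = 0.02755.
ω* = 2/(1 + 0.02755) = 2/1.02755 = 1.9464.
ρ(B_{ω*}) = ω*−1 = 0.9464

ω* = 1.9464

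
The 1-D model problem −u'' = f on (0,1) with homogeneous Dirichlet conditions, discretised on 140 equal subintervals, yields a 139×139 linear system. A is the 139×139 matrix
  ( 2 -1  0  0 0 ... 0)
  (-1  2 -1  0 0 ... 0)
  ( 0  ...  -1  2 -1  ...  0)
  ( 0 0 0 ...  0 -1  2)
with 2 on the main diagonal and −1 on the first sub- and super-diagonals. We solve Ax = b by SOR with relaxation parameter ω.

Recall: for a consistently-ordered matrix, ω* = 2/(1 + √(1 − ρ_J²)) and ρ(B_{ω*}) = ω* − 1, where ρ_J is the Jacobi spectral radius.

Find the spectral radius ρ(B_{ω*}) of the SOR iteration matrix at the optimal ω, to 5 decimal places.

ρ_SOR = 0.95611

½·tridiag(1,0,1) at n=139: λ_k = cos(kπ/140); max |λ| at k=1 ⇒ ρ_J = cos(π/140) ≈ 0.99975.
√(1 − cos²(π/140)) = sin(π/140) ≈ 0.022438.
So ω* = 2/1.022438 = 1.95611 (Young).
ρ_SOR = ω* − 1 ≈ 0.95611.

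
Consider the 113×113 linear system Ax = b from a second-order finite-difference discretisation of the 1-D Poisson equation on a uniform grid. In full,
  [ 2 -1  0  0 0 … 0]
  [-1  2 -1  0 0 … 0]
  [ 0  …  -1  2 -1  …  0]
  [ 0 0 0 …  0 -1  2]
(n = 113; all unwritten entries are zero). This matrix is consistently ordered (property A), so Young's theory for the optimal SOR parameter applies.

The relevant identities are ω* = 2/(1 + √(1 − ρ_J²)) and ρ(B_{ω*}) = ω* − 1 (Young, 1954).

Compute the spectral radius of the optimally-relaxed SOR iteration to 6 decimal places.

ρ_SOR = 0.946369

n=113: λ(B_J) = 1 − λ(A)/2 = cos(kπ/114); k=1 gives ρ_J = 0.999620.
√(1 − cos²(π/114)) = sin(π/114) ≈ 0.0275543.
ω* = 2/(1 + 0.0275543) = 2/1.0275543 = 1.946369.
and ρ(B_{ω*}) = 1.946369 − 1 = 0.946369.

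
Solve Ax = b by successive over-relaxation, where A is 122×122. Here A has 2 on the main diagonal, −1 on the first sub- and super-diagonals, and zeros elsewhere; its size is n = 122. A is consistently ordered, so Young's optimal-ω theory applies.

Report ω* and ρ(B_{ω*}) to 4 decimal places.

ω* = 1.9502, ρ_SOR = 0.9502

n=122: λ(B_J) = 1 − λ(A)/2 = cos(kπ/123); k=1 gives ρ_J = 0.9997.
√(1 − cos²(π/123)) = sin(π/123) ≈ 0.02554.
ω* = 2/(1 + 0.02554) = 2/1.02554 = 1.9502.
ρ_SOR = ω* − 1 ≈ 0.9502.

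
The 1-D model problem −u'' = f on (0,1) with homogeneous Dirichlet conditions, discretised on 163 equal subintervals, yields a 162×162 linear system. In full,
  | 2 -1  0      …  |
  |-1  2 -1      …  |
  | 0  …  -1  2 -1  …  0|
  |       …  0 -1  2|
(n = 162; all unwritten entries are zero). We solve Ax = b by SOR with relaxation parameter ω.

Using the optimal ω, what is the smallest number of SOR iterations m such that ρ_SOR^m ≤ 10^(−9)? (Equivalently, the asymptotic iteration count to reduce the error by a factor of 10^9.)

m = 538

½·tridiag(1,0,1) at n=162: λ_k = cos(kπ/163); max |λ| at k=1 ⇒ ρ_J = cos(π/163) ≈ 0.9998143.
√(1−ρ_J²) = |sin(π/163)| = 0.0192724
So ω* = 2/1.0192724 = 1.9621840 (Young).
ρ(B_{ω*}) = ω*−1 = 0.9621840
m ≥ 9·ln10 / (−ln 0.9621840) = 537.575; smallest integer m = 538.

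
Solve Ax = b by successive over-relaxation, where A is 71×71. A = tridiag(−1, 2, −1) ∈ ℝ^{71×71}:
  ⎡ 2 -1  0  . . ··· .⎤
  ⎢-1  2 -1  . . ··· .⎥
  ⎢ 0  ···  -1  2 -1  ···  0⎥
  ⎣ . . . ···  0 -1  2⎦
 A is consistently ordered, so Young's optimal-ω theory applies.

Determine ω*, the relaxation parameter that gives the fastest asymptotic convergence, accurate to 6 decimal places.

ω* = 1.916407

spectrum of D⁻¹(L+U) = {cos(kπ/72) : 1≤k≤71}; ρ_J = cos(π/72) = 0.999048.
√(1 − cos²(π/72)) = sin(π/72) ≈ 0.0436194.
Then 2/(1+√(1−ρ_J²)) = 2/(1+0.0436194); ω* = 2/1.0436194 = 1.916407.
At ω = 1.916407 every |λ(B_ω)| = ω−1, so ρ_SOR = 0.916407.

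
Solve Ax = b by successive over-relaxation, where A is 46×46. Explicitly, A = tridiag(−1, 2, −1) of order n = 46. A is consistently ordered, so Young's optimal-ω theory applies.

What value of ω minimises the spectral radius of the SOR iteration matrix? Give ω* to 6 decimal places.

ω* = 1.874779

½·tridiag(1,0,1) at n=46: λ_k = cos(kπ/47); max |λ| at k=1 ⇒ ρ_J = cos(π/47) ≈ 0.997767.
√(1−ρ_J²) simplifies to sin(π/47) = 0.0667926.
ω* = 2/(1 + 0.0667926) = 2/1.0667926 = 1.874779.
and ρ(B_{ω*}) = 1.874779 − 1 = 0.874779.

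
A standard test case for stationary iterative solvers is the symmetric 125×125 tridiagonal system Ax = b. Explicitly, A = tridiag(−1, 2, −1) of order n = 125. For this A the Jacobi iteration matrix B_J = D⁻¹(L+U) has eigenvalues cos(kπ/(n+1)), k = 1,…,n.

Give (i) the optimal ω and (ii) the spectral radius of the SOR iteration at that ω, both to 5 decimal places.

[ρ_J] n=125: ρ(B_J) = cos(π/(n+1)) = cos(π/126) = 0.99969.
root = sin(π/126) = 0.024931  (since 1−cos² = sin²).
ω* = 2 / (1 + 0.024931) = 2 / 1.024931 ≈ 1.95135.
[ρ_SOR] ω* − 1 = 0.95135.

ω* = 1.95135, ρ_SOR = 0.95135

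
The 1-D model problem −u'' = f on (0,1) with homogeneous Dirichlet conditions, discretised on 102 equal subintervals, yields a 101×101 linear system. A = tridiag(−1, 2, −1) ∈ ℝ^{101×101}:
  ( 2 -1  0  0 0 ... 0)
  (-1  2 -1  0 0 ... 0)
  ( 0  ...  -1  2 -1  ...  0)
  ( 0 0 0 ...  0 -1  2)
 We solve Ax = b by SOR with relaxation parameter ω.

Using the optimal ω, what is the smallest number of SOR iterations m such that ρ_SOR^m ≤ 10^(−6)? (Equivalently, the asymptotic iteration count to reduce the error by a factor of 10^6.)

spectrum of D⁻¹(L+U) = {cos(kπ/102) : 1≤k≤101}; ρ_J = cos(π/102) = 0.9995257.
root = sin(π/102) = 0.0307951  (since 1−cos² = sin²).
[ω*] 2 ÷ (1 + 0.0307951) = 2 ÷ 1.0307951 = 1.9402498.
At ω = 1.9402498 every |λ(B_ω)| = ω−1, so ρ_SOR = 0.9402498.
Need (0.9402498)^m ≤ 10^(−6): m ≥ 6·ln10/|ln 0.9402498| = 13.8155/0.0616097 = 224.242 ⇒ m = 225.

m = 225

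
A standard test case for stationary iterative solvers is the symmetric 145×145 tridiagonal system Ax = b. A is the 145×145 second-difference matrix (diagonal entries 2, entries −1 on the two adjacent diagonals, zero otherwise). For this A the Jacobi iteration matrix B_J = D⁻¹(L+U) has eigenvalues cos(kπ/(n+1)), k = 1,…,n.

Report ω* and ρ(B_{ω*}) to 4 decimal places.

B_J for the 145×145 system has eigenvalues cos(kπ/146); ρ_J = cos(π/146) = 0.9998.
1 − cos²(π/146) = sin²(π/146) ⇒ √(1−ρ_J²) = sin(π/146) = 0.02152.
ω* = 2/(1+0.02152) = 1.9579
and ρ(B_{ω*}) = 1.9579 − 1 = 0.9579.

ω* = 1.9579, ρ_SOR = 0.9579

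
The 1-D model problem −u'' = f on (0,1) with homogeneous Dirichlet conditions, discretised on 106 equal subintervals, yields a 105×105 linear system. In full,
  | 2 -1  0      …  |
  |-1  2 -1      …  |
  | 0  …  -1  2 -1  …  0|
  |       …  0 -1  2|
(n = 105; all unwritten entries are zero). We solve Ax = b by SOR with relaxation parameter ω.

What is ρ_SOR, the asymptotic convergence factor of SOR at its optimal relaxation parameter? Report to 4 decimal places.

ρ_SOR = 0.9424

ρ_J = max_k |cos(kπ/106)| = cos(π/106) = 0.9996
1 − cos²(π/106) = sin²(π/106) ⇒ √(1−ρ_J²) = sin(π/106) = 0.02963.
Then 2/(1+√(1−ρ_J²)) = 2/(1+0.02963); ω* = 2/1.02963 = 1.9424.
[ρ_SOR] ω* − 1 = 0.9424.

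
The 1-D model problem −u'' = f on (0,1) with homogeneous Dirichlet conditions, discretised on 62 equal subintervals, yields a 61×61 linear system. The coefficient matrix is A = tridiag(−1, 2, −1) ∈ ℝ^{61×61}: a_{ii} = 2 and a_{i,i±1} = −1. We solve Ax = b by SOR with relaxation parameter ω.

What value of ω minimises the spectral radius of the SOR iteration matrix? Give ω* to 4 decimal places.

ω* = 1.9036

With n=61, ρ(Jacobi) = cos(π/62) = 0.9987.
√(1−ρ_J²) = |sin(π/62)| = 0.05065
ω* = 2/(1 + 0.05065) = 2/1.05065 = 1.9036.
ρ_SOR = ω* − 1 ≈ 0.9036.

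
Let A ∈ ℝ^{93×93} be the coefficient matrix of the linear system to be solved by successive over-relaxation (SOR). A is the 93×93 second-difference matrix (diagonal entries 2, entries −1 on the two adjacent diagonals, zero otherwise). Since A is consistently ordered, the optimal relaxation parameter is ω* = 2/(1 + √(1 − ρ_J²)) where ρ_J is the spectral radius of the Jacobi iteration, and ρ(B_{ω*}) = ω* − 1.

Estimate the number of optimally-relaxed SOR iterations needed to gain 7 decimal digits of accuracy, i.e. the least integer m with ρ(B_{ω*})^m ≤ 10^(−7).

m = 242

n=93: λ(B_J) = 1 − λ(A)/2 = cos(kπ/94); k=1 gives ρ_J = 0.9994416.
√(1 − cos²(π/94)) = sin(π/94) ≈ 0.0334150.
ω* = 2/(1 + 0.0334150) = 2/1.0334150 = 1.9353309.
ρ_SOR = ω* − 1 = 1.9353309 − 1 = 0.9353309.
ρ_SOR^m ≤ 10^(−7) ⇔ m ≥ 7·ln10/(−ln 0.9353309) = 16.1181/0.0668549 = 241.091; m = ⌈241.091⌉ = 242.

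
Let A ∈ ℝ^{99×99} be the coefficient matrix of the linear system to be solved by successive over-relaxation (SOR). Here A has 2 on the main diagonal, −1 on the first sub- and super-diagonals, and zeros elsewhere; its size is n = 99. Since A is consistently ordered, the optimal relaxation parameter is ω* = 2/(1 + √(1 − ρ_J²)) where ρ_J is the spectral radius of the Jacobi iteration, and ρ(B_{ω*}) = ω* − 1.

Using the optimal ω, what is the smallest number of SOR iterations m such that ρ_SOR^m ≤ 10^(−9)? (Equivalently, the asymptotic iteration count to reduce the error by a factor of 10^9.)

m = 330

B_J for the 99×99 system has eigenvalues cos(kπ/100); ρ_J = cos(π/100) = 0.9995066.
√(1−ρ_J²) simplifies to sin(π/100) = 0.0314108.
So ω* = 2/1.0314108 = 1.9390916 (Young).
Hence ρ(B_{ω*}) = 1.9390916 − 1 = 0.9390916.
m ≥ 9·ln10 / (−ln 0.9390916) = 329.767; smallest integer m = 330.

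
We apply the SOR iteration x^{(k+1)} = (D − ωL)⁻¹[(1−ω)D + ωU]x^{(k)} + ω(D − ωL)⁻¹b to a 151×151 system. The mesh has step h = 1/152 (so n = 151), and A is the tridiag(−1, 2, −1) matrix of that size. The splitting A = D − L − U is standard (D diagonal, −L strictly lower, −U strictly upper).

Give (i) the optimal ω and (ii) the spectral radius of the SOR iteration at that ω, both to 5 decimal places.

[ρ_J] n=151: ρ(B_J) = cos(π/(n+1)) = cos(π/152) = 0.99979.
1 − cos²(π/152) = sin²(π/152) ⇒ √(1−ρ_J²) = sin(π/152) = 0.020667.
ω* = 2/(1+0.020667) = 1.95950
ρ_SOR = ω* − 1 = 1.95950 − 1 = 0.95950.

ω* = 1.95950, ρ_SOR = 0.95950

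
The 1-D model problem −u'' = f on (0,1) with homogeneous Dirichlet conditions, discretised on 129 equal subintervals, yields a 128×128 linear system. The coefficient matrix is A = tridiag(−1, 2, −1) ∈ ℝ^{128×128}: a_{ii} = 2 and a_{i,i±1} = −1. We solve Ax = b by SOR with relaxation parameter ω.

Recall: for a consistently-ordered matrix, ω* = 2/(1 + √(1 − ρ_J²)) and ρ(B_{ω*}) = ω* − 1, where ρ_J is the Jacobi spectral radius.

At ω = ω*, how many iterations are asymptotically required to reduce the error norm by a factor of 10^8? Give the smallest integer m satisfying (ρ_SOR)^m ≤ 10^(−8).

ρ_J = max_k |cos(kπ/129)| = cos(π/129) = 0.9997035
root = sin(π/129) = 0.0243510  (since 1−cos² = sin²).
ω* = 2 / (1 + 0.0243510) = 2 / 1.0243510 ≈ 1.9524558.
ρ_SOR = ω* − 1 = 1.9524558 − 1 = 0.9524558.
ρ_SOR^m ≤ 10^(−8) ⇔ m ≥ 8·ln10/(−ln 0.9524558) = 18.4207/0.0487116 = 378.158; m = ⌈378.158⌉ = 379.

m = 379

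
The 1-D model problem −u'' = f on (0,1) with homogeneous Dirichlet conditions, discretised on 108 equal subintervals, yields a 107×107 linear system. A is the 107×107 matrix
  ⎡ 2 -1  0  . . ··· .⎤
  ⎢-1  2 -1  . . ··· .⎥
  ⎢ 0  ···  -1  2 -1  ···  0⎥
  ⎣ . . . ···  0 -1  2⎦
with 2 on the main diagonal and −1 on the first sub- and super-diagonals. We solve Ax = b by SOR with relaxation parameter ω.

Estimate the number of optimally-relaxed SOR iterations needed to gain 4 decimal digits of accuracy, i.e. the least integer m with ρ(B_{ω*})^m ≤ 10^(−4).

m = 159

With n=107, ρ(Jacobi) = cos(π/108) = 0.9995770.
√(1−ρ_J²) simplifies to sin(π/108) = 0.0290847.
ω* = 2/(1+0.0290847) = 1.9434746
ρ_SOR = ω* − 1 ≈ 0.9434746.
ρ_SOR^m ≤ 10^(−4) ⇔ m ≥ 4·ln10/(−ln 0.9434746) = 9.21034/0.0581858 = 158.292; m = ⌈158.292⌉ = 159.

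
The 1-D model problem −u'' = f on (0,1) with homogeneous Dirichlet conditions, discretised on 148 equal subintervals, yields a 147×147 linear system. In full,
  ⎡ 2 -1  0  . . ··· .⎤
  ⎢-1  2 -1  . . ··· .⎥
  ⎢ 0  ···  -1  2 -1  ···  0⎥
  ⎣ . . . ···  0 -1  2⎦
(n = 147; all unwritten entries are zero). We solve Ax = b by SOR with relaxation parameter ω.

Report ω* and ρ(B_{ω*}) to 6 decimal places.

½·tridiag(1,0,1) at n=147: λ_k = cos(kπ/148); max |λ| at k=1 ⇒ ρ_J = cos(π/148) ≈ 0.999775.
√(1−ρ_J²) = |sin(π/148)| = 0.0212254
Then 2/(1+√(1−ρ_J²)) = 2/(1+0.0212254); ω* = 2/1.0212254 = 1.958432.
ρ(B_{ω*}) = ω*−1 = 0.958432

ω* = 1.958432, ρ_SOR = 0.958432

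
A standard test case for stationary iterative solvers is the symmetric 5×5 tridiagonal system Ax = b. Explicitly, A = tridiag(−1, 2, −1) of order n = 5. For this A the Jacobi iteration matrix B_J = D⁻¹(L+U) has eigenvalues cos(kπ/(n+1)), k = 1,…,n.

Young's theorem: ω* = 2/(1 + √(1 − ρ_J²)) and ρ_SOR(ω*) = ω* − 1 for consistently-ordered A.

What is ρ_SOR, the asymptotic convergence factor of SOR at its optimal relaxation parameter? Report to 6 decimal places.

With n=5, ρ(Jacobi) = cos(π/6) = 0.866025.
root = sin(π/6) = 0.5000000  (since 1−cos² = sin²).
So ω* = 2/1.5000000 = 1.333333 (Young).
and ρ(B_{ω*}) = 1.333333 − 1 = 0.333333.

ρ_SOR = 0.333333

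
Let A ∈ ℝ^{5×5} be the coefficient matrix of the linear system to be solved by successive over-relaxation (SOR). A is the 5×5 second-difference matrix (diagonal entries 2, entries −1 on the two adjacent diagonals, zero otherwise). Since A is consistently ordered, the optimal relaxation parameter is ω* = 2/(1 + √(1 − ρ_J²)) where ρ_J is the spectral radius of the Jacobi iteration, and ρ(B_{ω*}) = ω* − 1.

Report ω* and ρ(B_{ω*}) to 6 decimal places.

With n=5, ρ(Jacobi) = cos(π/6) = 0.866025.
root = sin(π/6) = 0.5000000  (since 1−cos² = sin²).
ω* = 2/(1 + 0.5000000) = 2/1.5000000 = 1.333333.
Hence ρ(B_{ω*}) = 1.333333 − 1 = 0.333333.

ω* = 1.333333, ρ_SOR = 0.333333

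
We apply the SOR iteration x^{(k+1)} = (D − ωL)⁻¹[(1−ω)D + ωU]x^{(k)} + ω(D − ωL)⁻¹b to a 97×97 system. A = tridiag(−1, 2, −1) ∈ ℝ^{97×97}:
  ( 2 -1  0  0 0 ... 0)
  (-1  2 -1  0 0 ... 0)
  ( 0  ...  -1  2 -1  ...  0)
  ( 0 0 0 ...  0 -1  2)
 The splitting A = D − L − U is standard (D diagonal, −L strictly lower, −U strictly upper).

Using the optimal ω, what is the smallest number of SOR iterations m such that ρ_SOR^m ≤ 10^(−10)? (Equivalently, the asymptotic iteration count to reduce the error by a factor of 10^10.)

m = 360

With n=97, ρ(Jacobi) = cos(π/98) = 0.9994862.
root = sin(π/98) = 0.0320516  (since 1−cos² = sin²).
ω* = 2/(1 + 0.0320516) = 2/1.0320516 = 1.9378876.
At ω = 1.9378876 every |λ(B_ω)| = ω−1, so ρ_SOR = 0.9378876.
10·ln10 = 23.0259; −ln(0.9378876) = 0.0641252; m = ⌈23.0259/0.0641252⌉ = ⌈359.077⌉ = 360.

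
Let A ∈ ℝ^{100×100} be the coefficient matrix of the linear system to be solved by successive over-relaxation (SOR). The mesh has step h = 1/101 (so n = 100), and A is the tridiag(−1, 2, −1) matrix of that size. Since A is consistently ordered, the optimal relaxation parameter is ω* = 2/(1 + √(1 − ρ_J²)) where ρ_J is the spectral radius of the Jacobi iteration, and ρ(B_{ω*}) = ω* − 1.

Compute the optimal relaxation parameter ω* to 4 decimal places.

spectrum of D⁻¹(L+U) = {cos(kπ/101) : 1≤k≤100}; ρ_J = cos(π/101) = 0.9995.
√(1−ρ_J²) = |sin(π/101)| = 0.03110
ω* = 2/(1+0.03110) = 1.9397
Hence ρ(B_{ω*}) = 1.9397 − 1 = 0.9397.

ω* = 1.9397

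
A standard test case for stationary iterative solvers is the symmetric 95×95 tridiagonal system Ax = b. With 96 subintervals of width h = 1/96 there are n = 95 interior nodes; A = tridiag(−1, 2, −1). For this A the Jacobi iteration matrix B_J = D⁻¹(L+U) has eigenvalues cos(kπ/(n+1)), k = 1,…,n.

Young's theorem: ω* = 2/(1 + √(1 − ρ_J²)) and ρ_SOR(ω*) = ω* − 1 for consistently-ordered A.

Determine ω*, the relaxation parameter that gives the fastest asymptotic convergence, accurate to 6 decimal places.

ρ_J = max_k |cos(kπ/96)| = cos(π/96) = 0.999465
√(1−ρ_J²) = |sin(π/96)| = 0.0327191
[ω*] 2 ÷ (1 + 0.0327191) = 2 ÷ 1.0327191 = 1.936635.
[ρ_SOR] ω* − 1 = 0.936635.

ω* = 1.936635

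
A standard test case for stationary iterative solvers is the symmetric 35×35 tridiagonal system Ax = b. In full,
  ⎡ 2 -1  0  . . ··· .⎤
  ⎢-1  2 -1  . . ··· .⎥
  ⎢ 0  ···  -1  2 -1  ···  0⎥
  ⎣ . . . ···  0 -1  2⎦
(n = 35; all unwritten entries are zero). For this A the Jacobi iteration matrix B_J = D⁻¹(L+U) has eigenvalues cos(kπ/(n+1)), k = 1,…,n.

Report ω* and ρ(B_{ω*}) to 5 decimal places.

ω* = 1.83966, ρ_SOR = 0.83966

With n=35, ρ(Jacobi) = cos(π/36) = 0.99619.
√(1−ρ_J²) = |sin(π/36)| = 0.087156
Then 2/(1+√(1−ρ_J²)) = 2/(1+0.087156); ω* = 2/1.087156 = 1.83966.
ρ_SOR = ω* − 1 = 1.83966 − 1 = 0.83966.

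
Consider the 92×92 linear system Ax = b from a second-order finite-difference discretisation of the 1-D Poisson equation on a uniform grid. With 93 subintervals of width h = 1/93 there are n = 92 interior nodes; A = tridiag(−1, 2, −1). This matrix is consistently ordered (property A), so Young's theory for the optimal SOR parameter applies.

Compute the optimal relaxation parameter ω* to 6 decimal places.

ω* = 1.934659

½·tridiag(1,0,1) at n=92: λ_k = cos(kπ/93); max |λ| at k=1 ⇒ ρ_J = cos(π/93) ≈ 0.999429.
√(1 − cos²(π/93)) = sin(π/93) ≈ 0.0337741.
ω* = 2/(1 + 0.0337741) = 2/1.0337741 = 1.934659.
Hence ρ(B_{ω*}) = 1.934659 − 1 = 0.934659.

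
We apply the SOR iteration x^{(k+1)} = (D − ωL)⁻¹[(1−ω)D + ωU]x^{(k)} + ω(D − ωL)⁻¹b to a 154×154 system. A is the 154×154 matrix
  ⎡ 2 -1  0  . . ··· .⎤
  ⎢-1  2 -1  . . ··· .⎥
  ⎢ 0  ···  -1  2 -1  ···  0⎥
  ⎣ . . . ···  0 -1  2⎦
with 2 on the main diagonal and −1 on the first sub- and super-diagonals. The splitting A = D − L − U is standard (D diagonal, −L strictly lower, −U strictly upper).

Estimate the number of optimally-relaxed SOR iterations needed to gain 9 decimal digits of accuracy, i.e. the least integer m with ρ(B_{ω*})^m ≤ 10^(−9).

m = 512

½·tridiag(1,0,1) at n=154: λ_k = cos(kπ/155); max |λ| at k=1 ⇒ ρ_J = cos(π/155) ≈ 0.9997946.
root = sin(π/155) = 0.0202670  (since 1−cos² = sin²).
ω* = 2/(1+0.0202670) = 1.9602712
[ρ_SOR] ω* − 1 = 0.9602712.
For 9 digits: m = 9·ln10 / (−ln 0.9602712) = 20.7233/0.0405395 = 511.188; round up → m = 512.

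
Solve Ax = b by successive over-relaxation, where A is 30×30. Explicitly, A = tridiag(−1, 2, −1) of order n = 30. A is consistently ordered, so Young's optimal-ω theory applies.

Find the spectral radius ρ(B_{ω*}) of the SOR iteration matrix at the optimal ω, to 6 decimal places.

ρ_SOR = 0.816253

n=30: λ(B_J) = 1 − λ(A)/2 = cos(kπ/31); k=1 gives ρ_J = 0.994869.
√(1−ρ_J²) = |sin(π/31)| = 0.1011683
Young: ω* = 2/(1+√(1−ρ_J²)) = 2/(1+0.1011683) = 2/1.1011683 = 1.816253.
Hence ρ(B_{ω*}) = 1.816253 − 1 = 0.816253.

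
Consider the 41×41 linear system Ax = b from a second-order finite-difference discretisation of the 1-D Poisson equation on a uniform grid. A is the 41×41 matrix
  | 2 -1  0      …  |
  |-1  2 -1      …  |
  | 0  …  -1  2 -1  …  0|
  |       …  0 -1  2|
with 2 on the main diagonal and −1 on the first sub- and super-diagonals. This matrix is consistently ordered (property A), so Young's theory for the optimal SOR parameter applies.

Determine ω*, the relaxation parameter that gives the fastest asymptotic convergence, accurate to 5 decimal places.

ω* = 1.86093

n=41: λ(B_J) = 1 − λ(A)/2 = cos(kπ/42); k=1 gives ρ_J = 0.99720.
√(1 − cos²(π/42)) = sin(π/42) ≈ 0.074730.
[ω*] 2 ÷ (1 + 0.074730) = 2 ÷ 1.074730 = 1.86093.
Hence ρ(B_{ω*}) = 1.86093 − 1 = 0.86093.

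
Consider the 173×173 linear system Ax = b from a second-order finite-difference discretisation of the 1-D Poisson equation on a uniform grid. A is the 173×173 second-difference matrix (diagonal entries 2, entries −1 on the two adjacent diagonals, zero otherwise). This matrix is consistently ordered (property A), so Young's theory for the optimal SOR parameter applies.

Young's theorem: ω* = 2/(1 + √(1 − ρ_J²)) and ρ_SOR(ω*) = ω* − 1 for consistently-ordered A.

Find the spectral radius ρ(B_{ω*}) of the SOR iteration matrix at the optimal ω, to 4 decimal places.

ρ_SOR = 0.9645

[ρ_J] n=173: ρ(B_J) = cos(π/(n+1)) = cos(π/174) = 0.9998.
√(1−ρ_J²) simplifies to sin(π/174) = 0.01805.
So ω* = 2/1.01805 = 1.9645 (Young).
At ω = 1.9645 every |λ(B_ω)| = ω−1, so ρ_SOR = 0.9645.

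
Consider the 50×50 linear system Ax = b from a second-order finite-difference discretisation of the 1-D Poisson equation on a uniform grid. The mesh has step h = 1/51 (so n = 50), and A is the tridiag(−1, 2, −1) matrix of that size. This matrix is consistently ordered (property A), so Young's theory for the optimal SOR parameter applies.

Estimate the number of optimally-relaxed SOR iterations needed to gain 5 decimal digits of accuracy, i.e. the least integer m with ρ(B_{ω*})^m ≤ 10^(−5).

[ρ_J] n=50: ρ(B_J) = cos(π/(n+1)) = cos(π/51) = 0.9981033.
√(1 − cos²(π/51)) = sin(π/51) ≈ 0.0615609.
Then 2/(1+√(1−ρ_J²)) = 2/(1+0.0615609); ω* = 2/1.0615609 = 1.8840181.
Hence ρ(B_{ω*}) = 1.8840181 − 1 = 0.8840181.
(0.8840181)^m ≤ 10^{−5}  ⇒  m·ln(0.8840181) ≤ −5·ln10  ⇒  m ≥ 93.390  ⇒  m = 94

m = 94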